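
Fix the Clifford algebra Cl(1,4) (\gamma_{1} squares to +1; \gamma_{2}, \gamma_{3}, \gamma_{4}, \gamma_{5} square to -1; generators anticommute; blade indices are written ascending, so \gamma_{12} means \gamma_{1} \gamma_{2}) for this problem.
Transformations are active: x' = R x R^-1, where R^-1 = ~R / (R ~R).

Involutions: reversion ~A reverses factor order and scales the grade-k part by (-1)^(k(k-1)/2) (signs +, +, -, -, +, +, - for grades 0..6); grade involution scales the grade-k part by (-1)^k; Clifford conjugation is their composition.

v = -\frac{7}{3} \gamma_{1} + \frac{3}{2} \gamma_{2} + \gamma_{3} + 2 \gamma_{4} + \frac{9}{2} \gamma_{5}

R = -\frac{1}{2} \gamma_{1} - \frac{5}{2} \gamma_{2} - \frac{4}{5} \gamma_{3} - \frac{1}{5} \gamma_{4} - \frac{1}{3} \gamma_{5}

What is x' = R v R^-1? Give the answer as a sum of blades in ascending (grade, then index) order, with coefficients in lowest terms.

~R = -\frac{1}{2} \gamma_{1} - \frac{5}{2} \gamma_{2} - \frac{4}{5} \gamma_{3} - \frac{1}{5} \gamma_{4} - \frac{1}{3} \gamma_{5}, and R ~R = -\frac{1528}{225}, so R^-1 = ~R / (-\frac{1528}{225}).
R v = \frac{457}{60} - \frac{79}{12} \gamma_{12} - \frac{71}{30} \gamma_{13} - \frac{22}{15} \gamma_{14} - \frac{109}{36} \gamma_{15} - \frac{13}{10} \gamma_{23} - \frac{47}{10} \gamma_{24} - \frac{43}{4} \gamma_{25} - \frac{7}{5} \gamma_{34} - \frac{49}{15} \gamma_{35} - \frac{7}{30} \gamma_{45}
Answer: \frac{63349}{18336} \gamma_{1} + \frac{25107}{6112} \gamma_{2} + \frac{607}{764} \gamma_{3} - \frac{4741}{3056} \gamma_{4} - \frac{11467}{3056} \gamma_{5}


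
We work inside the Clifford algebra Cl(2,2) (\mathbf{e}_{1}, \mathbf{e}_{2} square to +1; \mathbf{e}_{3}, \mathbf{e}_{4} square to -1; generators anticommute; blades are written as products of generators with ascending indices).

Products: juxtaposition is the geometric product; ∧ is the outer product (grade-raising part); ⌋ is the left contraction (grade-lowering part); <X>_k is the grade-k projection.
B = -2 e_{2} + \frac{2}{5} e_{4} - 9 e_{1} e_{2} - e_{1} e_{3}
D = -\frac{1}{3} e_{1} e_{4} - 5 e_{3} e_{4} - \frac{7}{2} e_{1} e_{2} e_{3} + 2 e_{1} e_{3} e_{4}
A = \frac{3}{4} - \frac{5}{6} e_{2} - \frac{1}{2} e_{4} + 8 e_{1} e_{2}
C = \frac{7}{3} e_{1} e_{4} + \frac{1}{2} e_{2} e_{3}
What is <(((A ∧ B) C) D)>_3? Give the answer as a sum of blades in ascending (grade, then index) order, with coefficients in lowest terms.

step 1: -\frac{3}{2} e_{2} + \frac{3}{10} e_{4} - \frac{27}{4} e_{1} e_{2} - \frac{3}{4} e_{1} e_{3} - \frac{4}{3} e_{2} e_{4} - \frac{5}{6} e_{1} e_{2} e_{3} + \frac{77}{10} e_{1} e_{2} e_{4} + \frac{1}{2} e_{1} e_{3} e_{4}
step 2: \frac{17}{60} e_{1} - \frac{539}{30} e_{2} - \frac{23}{12} e_{3} + \frac{197}{72} e_{1} e_{2} - \frac{27}{8} e_{1} e_{3} + \frac{63}{4} e_{2} e_{4} + \frac{13}{12} e_{3} e_{4} + \frac{15}{4} e_{1} e_{2} e_{4} + \frac{77}{20} e_{1} e_{3} e_{4} - \frac{323}{180} e_{2} e_{3} e_{4}
step 3: -\frac{137}{60} + \frac{205}{12} e_{1} - \frac{2813}{144} e_{2} + \frac{7819}{720} e_{3} - \frac{2957}{180} e_{4} - \frac{1817}{360} e_{1} e_{2} - \frac{5627}{90} e_{1} e_{3} - \frac{2429}{90} e_{1} e_{4} - \frac{8669}{120} e_{2} e_{3} - \frac{1696}{135} e_{2} e_{4} - \frac{821}{60} e_{3} e_{4} + \frac{1802}{135} e_{1} e_{2} e_{3} - \frac{3521}{360} e_{1} e_{2} e_{4} - \frac{4117}{72} e_{1} e_{3} e_{4} + \frac{3037}{36} e_{2} e_{3} e_{4} + \frac{8011}{360} e_{1} e_{2} e_{3} e_{4}
step 4: \frac{1802}{135} e_{1} e_{2} e_{3} - \frac{3521}{360} e_{1} e_{2} e_{4} - \frac{4117}{72} e_{1} e_{3} e_{4} + \frac{3037}{36} e_{2} e_{3} e_{4}
Answer: \frac{1802}{135} e_{1} e_{2} e_{3} - \frac{3521}{360} e_{1} e_{2} e_{4} - \frac{4117}{72} e_{1} e_{3} e_{4} + \frac{3037}{36} e_{2} e_{3} e_{4}


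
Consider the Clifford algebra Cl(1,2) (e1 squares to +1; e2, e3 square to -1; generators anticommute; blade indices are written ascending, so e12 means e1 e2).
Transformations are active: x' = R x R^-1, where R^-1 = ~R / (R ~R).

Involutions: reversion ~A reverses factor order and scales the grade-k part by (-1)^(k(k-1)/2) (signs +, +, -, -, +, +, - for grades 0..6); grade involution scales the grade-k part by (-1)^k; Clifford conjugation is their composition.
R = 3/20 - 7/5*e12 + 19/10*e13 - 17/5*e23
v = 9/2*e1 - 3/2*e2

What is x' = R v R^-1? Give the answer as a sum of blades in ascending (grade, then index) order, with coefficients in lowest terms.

~R = 3/20 + 7/5*e12 - 19/10*e13 + 17/5*e23, and R ~R = 481/80, so R^-1 = ~R / (481/80).
R v = -57/40*e1 + 243/40*e2 - 69/20*e3 - 249/20*e123
Answer: 45741/4810*e1 - 5835/962*e2 - 14358/2405*e3


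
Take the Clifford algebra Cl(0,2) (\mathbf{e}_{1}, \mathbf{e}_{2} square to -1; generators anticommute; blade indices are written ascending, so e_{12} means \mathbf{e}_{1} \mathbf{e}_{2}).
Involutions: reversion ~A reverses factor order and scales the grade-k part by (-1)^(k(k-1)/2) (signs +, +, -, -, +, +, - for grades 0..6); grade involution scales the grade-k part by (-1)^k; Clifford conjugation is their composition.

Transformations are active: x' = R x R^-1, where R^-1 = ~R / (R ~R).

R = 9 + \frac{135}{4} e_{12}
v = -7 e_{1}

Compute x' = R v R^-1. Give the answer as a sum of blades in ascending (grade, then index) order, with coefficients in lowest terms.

~R = 9 - \frac{135}{4} e_{12}, and R ~R = \frac{19521}{16}, so R^-1 = ~R / (\frac{19521}{16}).
R v = -63 e_{1} - \frac{945}{4} e_{2}
Answer: \frac{1463}{241} e_{1} - \frac{840}{241} e_{2}


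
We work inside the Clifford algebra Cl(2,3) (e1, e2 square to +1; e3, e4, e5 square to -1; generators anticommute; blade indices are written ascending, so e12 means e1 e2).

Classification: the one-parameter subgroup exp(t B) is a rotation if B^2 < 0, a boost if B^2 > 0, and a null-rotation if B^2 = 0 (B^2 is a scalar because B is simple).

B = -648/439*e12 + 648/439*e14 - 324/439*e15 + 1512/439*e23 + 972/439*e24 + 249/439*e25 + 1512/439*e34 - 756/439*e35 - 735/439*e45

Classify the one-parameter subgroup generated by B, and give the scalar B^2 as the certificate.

B^2 term by term: the squares give (-648/439)^2*(e12)^2 + (648/439)^2*(e14)^2 + (-324/439)^2*(e15)^2 + (1512/439)^2*(e23)^2 + (972/439)^2*(e24)^2 + (249/439)^2*(e25)^2 + (1512/439)^2*(e34)^2 + (-756/439)^2*(e35)^2 + (-735/439)^2*(e45)^2 = 419904/192721*(-1) + 419904/192721*(+1) + 104976/192721*(+1) + 2286144/192721*(+1) + 944784/192721*(+1) + 62001/192721*(+1) + 2286144/192721*(-1) + 571536/192721*(-1) + 540225/192721*(-1) = 0 (each basis 2-blade squares to minus the product of its generators' squares); cross terms between blades sharing an index anticommute and cancel; the commuting (index-disjoint) pairs give grade-4 terms 2*c*c'*(blade product), which cancel blade by blade — e1234: -1959552/192721 + 1959552/192721 = 0; e1235: 979776/192721 - 979776/192721 = 0; e1245: 952560/192721 - 322704/192721 - 629856/192721 = 0; e1345: 979776/192721 - 979776/192721 = 0; e2345: -2222640/192721 + 1469664/192721 + 752976/192721 = 0 — confirming B is simple. So B^2 = 0.
Answer: null-rotation, certificate B^2 = 0. Note: conjugating B changes its blade decomposition but never the scalar B^2 = 0, whose sign settles the classification.


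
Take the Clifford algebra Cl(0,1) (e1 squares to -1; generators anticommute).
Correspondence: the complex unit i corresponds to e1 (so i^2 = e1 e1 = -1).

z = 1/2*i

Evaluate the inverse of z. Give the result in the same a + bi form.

In blades: z = 1/2*e1.
With qbar = -1/2*e1 (scalar fixed, mapped units negated), z qbar = 1/4 (the sum of squared coefficients), so z^-1 = qbar / (1/4) = -2*e1; translating back:
Answer: -2i


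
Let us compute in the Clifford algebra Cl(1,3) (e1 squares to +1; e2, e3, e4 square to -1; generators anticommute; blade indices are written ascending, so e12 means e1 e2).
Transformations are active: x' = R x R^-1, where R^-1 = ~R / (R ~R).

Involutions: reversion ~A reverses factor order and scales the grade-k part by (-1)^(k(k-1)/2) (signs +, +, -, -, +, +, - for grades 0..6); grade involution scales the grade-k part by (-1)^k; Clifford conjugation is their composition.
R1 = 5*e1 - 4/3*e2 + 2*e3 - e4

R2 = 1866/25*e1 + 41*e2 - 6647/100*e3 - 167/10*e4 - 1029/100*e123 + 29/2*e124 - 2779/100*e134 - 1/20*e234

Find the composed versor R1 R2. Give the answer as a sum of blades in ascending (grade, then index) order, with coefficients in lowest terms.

Distribute over the terms of R1 (each basis-blade product reordered to ascending indices, repeated generators contracted through their squares):
(5*e1) R2 = 1866/5 + 205*e12 - 6647/20*e13 - 167/2*e14 - 1029/20*e23 + 145/2*e24 - 2779/20*e34 - 1/4*e1234
(-4/3*e2) R2 = 164/3 + 2488/25*e12 + 343/25*e13 - 58/3*e14 + 6647/75*e23 + 334/15*e24 - 1/15*e34 - 2779/75*e1234
(2*e3) R2 = 6647/50 + 1029/50*e12 - 3732/25*e13 - 2779/50*e14 - 82*e23 - 1/10*e24 - 167/5*e34 + 29*e1234
(-e4) R2 = -167/10 + 29/2*e12 - 2779/100*e13 + 1866/25*e14 - 1/20*e23 + 41*e24 - 6647/100*e34 - 1029/100*e1234
Summing the partial products and collecting blades:
Answer: 40808/75 + 1698/5*e12 - 4957/10*e13 - 6283/75*e14 - 6731/150*e23 + 407/3*e24 - 35833/150*e34 - 2789/150*e1234


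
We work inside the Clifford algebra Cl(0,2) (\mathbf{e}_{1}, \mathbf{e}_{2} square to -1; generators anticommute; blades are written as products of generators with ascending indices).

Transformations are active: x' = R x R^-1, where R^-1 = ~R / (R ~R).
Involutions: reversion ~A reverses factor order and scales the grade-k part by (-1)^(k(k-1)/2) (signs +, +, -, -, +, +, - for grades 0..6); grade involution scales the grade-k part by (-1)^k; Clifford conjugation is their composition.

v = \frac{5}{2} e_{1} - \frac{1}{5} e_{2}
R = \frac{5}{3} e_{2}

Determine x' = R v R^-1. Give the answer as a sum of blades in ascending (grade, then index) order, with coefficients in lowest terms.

~R = \frac{5}{3} e_{2}, and R ~R = -\frac{25}{9}, so R^-1 = ~R / (-\frac{25}{9}).
R v = \frac{1}{3} - \frac{25}{6} e_{1} e_{2}
Answer: -\frac{5}{2} e_{1} - \frac{1}{5} e_{2}


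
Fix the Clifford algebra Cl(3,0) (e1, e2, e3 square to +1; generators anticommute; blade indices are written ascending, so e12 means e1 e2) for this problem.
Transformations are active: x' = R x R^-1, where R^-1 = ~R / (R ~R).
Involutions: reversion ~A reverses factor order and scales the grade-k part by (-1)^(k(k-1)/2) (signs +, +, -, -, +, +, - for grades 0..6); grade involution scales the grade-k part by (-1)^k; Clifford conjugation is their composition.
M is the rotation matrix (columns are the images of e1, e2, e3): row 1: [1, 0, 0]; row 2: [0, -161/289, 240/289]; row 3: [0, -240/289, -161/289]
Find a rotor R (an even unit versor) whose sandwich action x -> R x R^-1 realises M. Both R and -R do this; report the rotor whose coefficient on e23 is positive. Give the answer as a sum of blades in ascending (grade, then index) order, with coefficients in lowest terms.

Method: write R = a + b12*e12 + b13*e13 + b23*e23 with a^2 + b12^2 + b13^2 + b23^2 = 1 (so R^-1 = ~R). Expanding the columns R e_j ~R gives tr M = 4a^2 - 1 and, from the antisymmetric part, M21 - M12 = -4a*b12, M13 - M31 = 4a*b13, M32 - M23 = -4a*b23.
Here tr M = -33/289, so a^2 = (1 + tr M)/4 = 64/289 and a = ±8/17. Taking a = 8/17: M21 - M12 = 0, M13 - M31 = 0, M32 - M23 = -480/289, giving b12 = 0, b13 = 0, b23 = 15/17, i.e. R = 8/17 + 15/17*e23.
Its e23 coefficient is already positive.
Answer: 8/17 + 15/17*e23. Uniqueness: Spin(3) -> SO(3) maps R and -R to the same rotation of trace -33/289; fixing the sign of the e23 coefficient removes the ambiguity.


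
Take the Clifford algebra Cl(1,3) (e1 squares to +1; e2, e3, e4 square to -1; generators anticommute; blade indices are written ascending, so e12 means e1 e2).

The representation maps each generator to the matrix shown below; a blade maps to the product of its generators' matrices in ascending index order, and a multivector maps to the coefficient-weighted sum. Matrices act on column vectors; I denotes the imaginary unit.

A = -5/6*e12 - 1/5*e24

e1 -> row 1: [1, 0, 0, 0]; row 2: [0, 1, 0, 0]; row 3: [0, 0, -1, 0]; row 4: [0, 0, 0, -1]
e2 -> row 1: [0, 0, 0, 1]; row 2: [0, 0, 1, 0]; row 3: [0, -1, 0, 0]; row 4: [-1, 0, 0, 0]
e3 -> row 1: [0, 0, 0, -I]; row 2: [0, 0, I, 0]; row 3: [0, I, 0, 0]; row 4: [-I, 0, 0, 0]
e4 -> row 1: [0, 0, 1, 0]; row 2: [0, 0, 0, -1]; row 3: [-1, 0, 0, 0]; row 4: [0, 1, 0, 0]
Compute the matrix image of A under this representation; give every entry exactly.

Bivector images (products of the table entries): rho(e12) = rho(e1)rho(e2) = row 1: [0, 0, 0, 1]; row 2: [0, 0, 1, 0]; row 3: [0, 1, 0, 0]; row 4: [1, 0, 0, 0]; rho(e24) = rho(e2)rho(e4) = row 1: [0, 1, 0, 0]; row 2: [-1, 0, 0, 0]; row 3: [0, 0, 0, 1]; row 4: [0, 0, -1, 0].
M = (-5/6)*rho(e12) + (-1/5)*rho(e24), summed entrywise:
Answer: row 1: [0, -1/5, 0, -5/6]; row 2: [1/5, 0, -5/6, 0]; row 3: [0, -5/6, 0, -1/5]; row 4: [-5/6, 0, 1/5, 0]


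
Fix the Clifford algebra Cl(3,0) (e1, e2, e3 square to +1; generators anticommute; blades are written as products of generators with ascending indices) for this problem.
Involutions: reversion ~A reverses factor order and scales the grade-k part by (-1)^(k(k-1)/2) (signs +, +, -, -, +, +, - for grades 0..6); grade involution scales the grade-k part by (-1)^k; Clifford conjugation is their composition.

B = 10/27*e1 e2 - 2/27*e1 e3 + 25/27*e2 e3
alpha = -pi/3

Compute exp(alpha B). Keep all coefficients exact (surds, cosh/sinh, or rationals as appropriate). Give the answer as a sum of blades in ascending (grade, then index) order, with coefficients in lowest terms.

B^2 term by term: the squares give (10/27)^2*(e1 e2)^2 + (-2/27)^2*(e1 e3)^2 + (25/27)^2*(e2 e3)^2 = 100/729*(-1) + 4/729*(-1) + 625/729*(-1) = -1 (each basis 2-blade squares to minus the product of its generators' squares); cross terms between blades sharing an index anticommute and cancel. So B^2 = -1.
B^2 = -1 — since the square is negative, the closed form is circular: l = 1, alpha*l = -pi/3, so exp(alpha B) = cos(-pi/3) + (sin(-pi/3)/1)*B = 1/2 + (-sqrt(3)/2)*B.
Answer: 1/2 - 5*sqrt(3)/27*e1 e2 + sqrt(3)/27*e1 e3 - 25*sqrt(3)/54*e2 e3


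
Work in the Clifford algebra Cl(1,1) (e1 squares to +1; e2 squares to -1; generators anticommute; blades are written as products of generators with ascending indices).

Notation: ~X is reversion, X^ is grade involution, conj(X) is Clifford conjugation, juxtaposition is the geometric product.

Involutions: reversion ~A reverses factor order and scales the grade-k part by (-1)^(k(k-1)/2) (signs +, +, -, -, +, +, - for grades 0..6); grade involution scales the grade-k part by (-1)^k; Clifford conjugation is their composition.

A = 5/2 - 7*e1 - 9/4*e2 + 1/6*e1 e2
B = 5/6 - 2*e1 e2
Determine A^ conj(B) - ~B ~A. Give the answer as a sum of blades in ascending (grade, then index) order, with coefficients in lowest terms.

first term: 29/12 + 31/3*e1 + 127/8*e2 + 185/36*e1 e2
second term: 7/4 - 4/3*e1 + 97/8*e2 + 175/36*e1 e2
Answer: 2/3 + 35/3*e1 + 15/4*e2 + 5/18*e1 e2


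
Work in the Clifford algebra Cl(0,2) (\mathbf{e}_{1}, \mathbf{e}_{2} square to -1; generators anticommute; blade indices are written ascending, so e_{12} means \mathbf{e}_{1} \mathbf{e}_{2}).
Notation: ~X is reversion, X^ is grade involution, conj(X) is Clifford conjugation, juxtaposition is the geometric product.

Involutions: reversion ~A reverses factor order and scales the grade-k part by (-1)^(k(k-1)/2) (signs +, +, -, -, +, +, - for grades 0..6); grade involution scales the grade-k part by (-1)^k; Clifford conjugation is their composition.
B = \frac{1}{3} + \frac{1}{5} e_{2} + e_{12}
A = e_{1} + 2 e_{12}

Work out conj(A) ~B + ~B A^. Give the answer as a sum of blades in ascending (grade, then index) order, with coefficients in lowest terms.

first term: -2 + \frac{1}{15} e_{1} - e_{2} - \frac{13}{15} e_{12}
second term: 2 + \frac{1}{15} e_{1} + e_{2} + \frac{13}{15} e_{12}
Answer: \frac{2}{15} e_{1}


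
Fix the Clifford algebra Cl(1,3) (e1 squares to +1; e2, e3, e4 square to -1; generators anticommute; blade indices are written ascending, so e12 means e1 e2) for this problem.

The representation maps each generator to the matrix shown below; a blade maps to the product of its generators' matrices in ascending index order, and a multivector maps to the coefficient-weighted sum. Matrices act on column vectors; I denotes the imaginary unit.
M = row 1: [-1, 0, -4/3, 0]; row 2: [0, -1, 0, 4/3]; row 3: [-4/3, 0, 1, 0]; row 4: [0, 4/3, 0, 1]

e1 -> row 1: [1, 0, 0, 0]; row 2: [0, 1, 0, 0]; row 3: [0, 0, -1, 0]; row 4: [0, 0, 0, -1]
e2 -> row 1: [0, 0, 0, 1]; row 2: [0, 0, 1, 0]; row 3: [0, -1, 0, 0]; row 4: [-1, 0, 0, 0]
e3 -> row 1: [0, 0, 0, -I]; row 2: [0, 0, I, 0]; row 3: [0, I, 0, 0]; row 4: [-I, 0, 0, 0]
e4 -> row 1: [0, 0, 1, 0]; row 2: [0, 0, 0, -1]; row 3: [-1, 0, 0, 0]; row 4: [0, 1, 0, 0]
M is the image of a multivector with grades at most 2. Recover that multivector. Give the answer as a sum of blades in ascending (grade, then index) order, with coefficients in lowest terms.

Method: the blade images are trace-orthogonal — tr(rho(e_A) rho(e_B)^-1) = 4 if A = B and 0 otherwise — and rho(e_A)^-1 = (e_A)^2 * rho(e_A) with (e_A)^2 = +1 or -1, so the coefficient of e_A in the preimage is (e_A)^2 * tr(M rho(e_A))/4.
Nonzero projections over blades of grade <= 2: e1: (e1)^2 = +1, tr(M rho(e1)) = -4, coefficient -1; e14: (e14)^2 = +1, tr(M rho(e14)) = -16/3, coefficient -4/3. Every other blade of grade <= 2 projects to 0.
Answer: -e1 - 4/3*e14


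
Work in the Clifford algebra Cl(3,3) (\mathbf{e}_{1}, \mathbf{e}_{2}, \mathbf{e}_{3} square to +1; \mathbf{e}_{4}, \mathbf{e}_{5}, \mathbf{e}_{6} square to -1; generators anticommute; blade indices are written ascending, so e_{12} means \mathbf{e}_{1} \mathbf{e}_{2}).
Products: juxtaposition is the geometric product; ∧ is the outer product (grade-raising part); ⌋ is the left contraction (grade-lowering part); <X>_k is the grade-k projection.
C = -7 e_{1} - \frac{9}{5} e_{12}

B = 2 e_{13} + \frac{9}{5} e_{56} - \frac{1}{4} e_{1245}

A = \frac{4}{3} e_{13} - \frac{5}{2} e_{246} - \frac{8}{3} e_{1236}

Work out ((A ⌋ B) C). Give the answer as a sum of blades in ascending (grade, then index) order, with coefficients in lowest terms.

step 1: -\frac{8}{3}
step 2: \frac{56}{3} e_{1} + \frac{24}{5} e_{12}
Answer: \frac{56}{3} e_{1} + \frac{24}{5} e_{12}


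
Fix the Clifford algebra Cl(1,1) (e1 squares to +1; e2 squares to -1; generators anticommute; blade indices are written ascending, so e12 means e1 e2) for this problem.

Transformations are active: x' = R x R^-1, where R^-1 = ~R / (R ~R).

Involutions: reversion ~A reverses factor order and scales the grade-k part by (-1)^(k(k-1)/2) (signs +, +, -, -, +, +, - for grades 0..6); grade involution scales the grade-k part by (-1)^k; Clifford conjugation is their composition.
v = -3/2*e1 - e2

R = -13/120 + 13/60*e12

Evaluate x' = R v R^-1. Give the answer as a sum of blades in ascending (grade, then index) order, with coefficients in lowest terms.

~R = -13/120 - 13/60*e12, and R ~R = -169/4800, so R^-1 = ~R / (-169/4800).
R v = 91/240*e1 + 13/30*e2
Answer: 23/6*e1 + 11/3*e2


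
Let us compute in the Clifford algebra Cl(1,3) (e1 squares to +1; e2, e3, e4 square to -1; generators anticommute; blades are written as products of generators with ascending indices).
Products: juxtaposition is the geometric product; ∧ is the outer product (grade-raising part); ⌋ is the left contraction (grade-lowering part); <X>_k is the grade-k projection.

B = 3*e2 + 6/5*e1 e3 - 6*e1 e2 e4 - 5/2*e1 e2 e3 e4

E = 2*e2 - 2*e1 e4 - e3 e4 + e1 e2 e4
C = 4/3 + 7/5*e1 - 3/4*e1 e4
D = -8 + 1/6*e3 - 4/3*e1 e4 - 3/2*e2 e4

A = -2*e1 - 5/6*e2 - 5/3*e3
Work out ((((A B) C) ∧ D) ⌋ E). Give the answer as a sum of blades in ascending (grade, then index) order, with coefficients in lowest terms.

step 1: 5/2 - 2*e1 - 12/5*e3 - 6*e1 e2 + 5*e1 e4 + 5*e2 e3 + 12*e2 e4 + e1 e2 e3 - 25/6*e1 e2 e4 + 25/12*e1 e3 e4 + 5*e2 e3 e4 + 10*e1 e2 e3 e4
step 2: -193/60 + 5/6*e1 + 211/40*e2 - 131/80*e3 - 11/2*e4 + e1 e2 + 84/25*e1 e3 + 115/24*e1 e4 + 17/30*e2 e3 + 17/3*e2 e4 + 35/12*e3 e4 + 55/12*e1 e2 e3 + 506/45*e1 e2 e4 + 44/45*e1 e3 e4 - 97/12*e2 e3 e4 + 31/12*e1 e2 e3 e4
step 3: 386/15 - 20/3*e1 - 211/5*e2 + 4523/360*e3 + 44*e4 - 8*e1 e2 - 24067/900*e1 e3 - 1532/45*e1 e4 - 877/240*e2 e3 - 4861/120*e2 e4 - 269/12*e3 e4 - 73/2*e1 e2 e3 - 15151/180*e1 e2 e4 - 2593/240*e1 e3 e4 + 88223/1440*e2 e3 e4 - 12323/675*e1 e2 e3 e4
step 4: 9641/45 - 5699/120*e1 + 3848/45*e2 - 44*e3 + 6443/360*e4 - 44*e1 e2 - 281/3*e1 e4 - 20/3*e2 e4 - 386/15*e3 e4 + 386/15*e1 e2 e4
Answer: 9641/45 - 5699/120*e1 + 3848/45*e2 - 44*e3 + 6443/360*e4 - 44*e1 e2 - 281/3*e1 e4 - 20/3*e2 e4 - 386/15*e3 e4 + 386/15*e1 e2 e4


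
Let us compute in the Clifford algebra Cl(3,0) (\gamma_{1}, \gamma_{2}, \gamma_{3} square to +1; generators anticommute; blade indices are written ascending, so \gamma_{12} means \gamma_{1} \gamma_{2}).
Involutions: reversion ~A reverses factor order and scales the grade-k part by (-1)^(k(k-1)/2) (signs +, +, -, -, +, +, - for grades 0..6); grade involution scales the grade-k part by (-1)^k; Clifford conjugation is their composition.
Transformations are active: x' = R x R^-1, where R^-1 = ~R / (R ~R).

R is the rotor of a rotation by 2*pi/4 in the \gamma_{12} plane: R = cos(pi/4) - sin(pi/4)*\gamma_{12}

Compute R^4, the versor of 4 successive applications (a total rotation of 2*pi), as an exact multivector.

The rotor phase is half the rotation angle and phases add under composition, so 4 steps in the \gamma_{12} plane accumulate phase 4*(pi/4) = \pi: R^4 = cos(\pi) - sin(\pi)*\gamma_{12}.
cos(\pi) = -1 and sin(\pi) = 0, so R^4 = -1. The total rotation 2*pi is 1 full turn, so every vector returns to itself, yet the rotor is -1, on the OTHER sheet of the double cover (an odd number of 2*pi turns).
Answer: -1


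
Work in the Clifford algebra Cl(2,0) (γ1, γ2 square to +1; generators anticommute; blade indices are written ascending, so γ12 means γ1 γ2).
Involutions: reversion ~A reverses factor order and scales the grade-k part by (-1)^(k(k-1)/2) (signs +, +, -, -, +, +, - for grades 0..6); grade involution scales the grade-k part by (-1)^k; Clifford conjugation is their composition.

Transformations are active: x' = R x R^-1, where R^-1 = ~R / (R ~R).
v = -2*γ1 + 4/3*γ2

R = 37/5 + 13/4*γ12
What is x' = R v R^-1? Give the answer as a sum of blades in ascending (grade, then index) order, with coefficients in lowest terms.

~R = 37/5 - 13/4*γ12, and R ~R = 26129/400, so R^-1 = ~R / (26129/400).
R v = -157/15*γ1 + 491/30*γ2
Answer: -29114/78387*γ1 + 62052/26129*γ2


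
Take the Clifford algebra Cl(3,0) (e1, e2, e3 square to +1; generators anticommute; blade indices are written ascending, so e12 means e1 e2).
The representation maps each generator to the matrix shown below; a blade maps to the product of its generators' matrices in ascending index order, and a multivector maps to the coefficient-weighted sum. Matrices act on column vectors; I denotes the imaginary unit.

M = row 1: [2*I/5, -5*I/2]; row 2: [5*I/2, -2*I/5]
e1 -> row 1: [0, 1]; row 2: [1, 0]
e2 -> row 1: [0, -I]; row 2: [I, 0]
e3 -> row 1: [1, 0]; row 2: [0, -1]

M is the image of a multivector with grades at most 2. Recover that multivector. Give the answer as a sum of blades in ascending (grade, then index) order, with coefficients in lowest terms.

Method: 1, rho(e1), rho(e2), rho(e3) form a trace-orthogonal basis of the 2x2 complex matrices (tr(X Y) = 2 if X = Y, else 0), so M = m0*1 + m1*rho(e1) + m2*rho(e2) + m3*rho(e3) with m0 = tr(M)/2 = 0, m1 = tr(M rho(e1))/2 = 0, m2 = tr(M rho(e2))/2 = 5/2, m3 = tr(M rho(e3))/2 = 2*I/5.
Multiplying table entries, the bivector images are rho(e12) = I*rho(e3), rho(e13) = -I*rho(e2), rho(e23) = I*rho(e1); with real blade coefficients the real parts of m0..m3 are the coefficients of 1, e1, e2, e3 and the imaginary parts give the bivectors (e23: Im m1, e13: -Im m2, e12: Im m3).
Answer: 5/2*e2 + 2/5*e12


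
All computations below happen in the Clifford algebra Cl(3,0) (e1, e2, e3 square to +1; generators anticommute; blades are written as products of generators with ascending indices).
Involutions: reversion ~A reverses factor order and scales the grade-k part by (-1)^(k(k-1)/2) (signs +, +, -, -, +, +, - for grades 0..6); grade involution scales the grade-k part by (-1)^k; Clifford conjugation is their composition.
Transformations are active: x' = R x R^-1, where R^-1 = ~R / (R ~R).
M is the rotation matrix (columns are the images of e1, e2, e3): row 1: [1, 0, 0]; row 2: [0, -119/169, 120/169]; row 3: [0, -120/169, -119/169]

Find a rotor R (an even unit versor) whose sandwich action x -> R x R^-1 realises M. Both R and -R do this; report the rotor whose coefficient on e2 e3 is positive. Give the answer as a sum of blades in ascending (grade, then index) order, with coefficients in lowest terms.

Method: write R = a + b12*e1 e2 + b13*e1 e3 + b23*e2 e3 with a^2 + b12^2 + b13^2 + b23^2 = 1 (so R^-1 = ~R). Expanding the columns R e_j ~R gives tr M = 4a^2 - 1 and, from the antisymmetric part, M21 - M12 = -4a*b12, M13 - M31 = 4a*b13, M32 - M23 = -4a*b23.
Here tr M = -69/169, so a^2 = (1 + tr M)/4 = 25/169 and a = ±5/13. Taking a = 5/13: M21 - M12 = 0, M13 - M31 = 0, M32 - M23 = -240/169, giving b12 = 0, b13 = 0, b23 = 12/13, i.e. R = 5/13 + 12/13*e2 e3.
Its e2 e3 coefficient is already positive.
Answer: 5/13 + 12/13*e2 e3. Uniqueness: Spin(3) -> SO(3) maps R and -R to the same rotation of trace -69/169; fixing the sign of the e2 e3 coefficient removes the ambiguity.


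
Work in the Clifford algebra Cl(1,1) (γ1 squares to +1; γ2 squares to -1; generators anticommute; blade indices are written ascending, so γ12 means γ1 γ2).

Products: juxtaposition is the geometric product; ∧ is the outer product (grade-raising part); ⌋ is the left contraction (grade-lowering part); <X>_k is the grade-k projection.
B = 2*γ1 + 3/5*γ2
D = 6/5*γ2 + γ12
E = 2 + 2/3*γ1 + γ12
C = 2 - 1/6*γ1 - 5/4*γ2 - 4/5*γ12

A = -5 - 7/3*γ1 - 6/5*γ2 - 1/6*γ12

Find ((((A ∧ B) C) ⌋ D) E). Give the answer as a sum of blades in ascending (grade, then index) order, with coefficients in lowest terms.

step 1: -10*γ1 - 3*γ2 + γ12
step 2: -173/60 - 327/20*γ1 + 13/6*γ2 + 14*γ12
step 3: 57/5 + 13/6*γ1 - 1981/100*γ2 - 173/60*γ12
step 4: 769/36 - 2363/300*γ1 - 15989/450*γ2 + 471/25*γ12
Answer: 769/36 - 2363/300*γ1 - 15989/450*γ2 + 471/25*γ12


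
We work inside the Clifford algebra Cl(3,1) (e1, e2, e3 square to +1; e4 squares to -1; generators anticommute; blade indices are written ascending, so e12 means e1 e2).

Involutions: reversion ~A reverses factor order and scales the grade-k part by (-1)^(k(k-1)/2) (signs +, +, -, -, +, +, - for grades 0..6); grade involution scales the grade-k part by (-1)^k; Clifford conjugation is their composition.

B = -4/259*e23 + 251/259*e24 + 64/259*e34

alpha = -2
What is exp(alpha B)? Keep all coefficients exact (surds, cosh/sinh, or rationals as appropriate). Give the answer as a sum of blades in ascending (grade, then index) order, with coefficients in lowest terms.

B^2 term by term: the squares give (-4/259)^2*(e23)^2 + (251/259)^2*(e24)^2 + (64/259)^2*(e34)^2 = 16/67081*(-1) + 63001/67081*(+1) + 4096/67081*(+1) = 1 (each basis 2-blade squares to minus the product of its generators' squares); cross terms between blades sharing an index anticommute and cancel. So B^2 = 1.
B^2 = 1 — the series telescopes hyperbolically here: l = 1, alpha*l = -2, so exp(alpha B) = cosh(-2) + (sinh(-2)/1)*B = cosh(2) + (-sinh(2))*B.
Answer: cosh(2) + 4*sinh(2)/259*e23 - 251*sinh(2)/259*e24 - 64*sinh(2)/259*e34


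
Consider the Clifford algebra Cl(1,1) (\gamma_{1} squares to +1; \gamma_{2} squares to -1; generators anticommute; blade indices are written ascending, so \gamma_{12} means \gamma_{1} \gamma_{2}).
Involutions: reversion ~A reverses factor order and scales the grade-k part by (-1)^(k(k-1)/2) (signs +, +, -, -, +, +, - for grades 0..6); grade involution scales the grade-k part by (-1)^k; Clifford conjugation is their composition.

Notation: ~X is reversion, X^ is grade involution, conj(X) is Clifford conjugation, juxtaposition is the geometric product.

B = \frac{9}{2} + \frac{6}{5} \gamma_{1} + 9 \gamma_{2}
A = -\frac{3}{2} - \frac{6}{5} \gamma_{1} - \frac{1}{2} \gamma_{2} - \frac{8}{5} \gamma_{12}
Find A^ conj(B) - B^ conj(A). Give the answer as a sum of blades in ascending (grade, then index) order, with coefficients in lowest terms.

first term: -\frac{369}{100} - \frac{36}{5} \gamma_{1} + \frac{1383}{100} \gamma_{2} - \frac{87}{5} \gamma_{12}
second term: -\frac{369}{100} - \frac{36}{5} \gamma_{1} + \frac{1383}{100} \gamma_{2} + \frac{87}{5} \gamma_{12}
Answer: -\frac{174}{5} \gamma_{12}


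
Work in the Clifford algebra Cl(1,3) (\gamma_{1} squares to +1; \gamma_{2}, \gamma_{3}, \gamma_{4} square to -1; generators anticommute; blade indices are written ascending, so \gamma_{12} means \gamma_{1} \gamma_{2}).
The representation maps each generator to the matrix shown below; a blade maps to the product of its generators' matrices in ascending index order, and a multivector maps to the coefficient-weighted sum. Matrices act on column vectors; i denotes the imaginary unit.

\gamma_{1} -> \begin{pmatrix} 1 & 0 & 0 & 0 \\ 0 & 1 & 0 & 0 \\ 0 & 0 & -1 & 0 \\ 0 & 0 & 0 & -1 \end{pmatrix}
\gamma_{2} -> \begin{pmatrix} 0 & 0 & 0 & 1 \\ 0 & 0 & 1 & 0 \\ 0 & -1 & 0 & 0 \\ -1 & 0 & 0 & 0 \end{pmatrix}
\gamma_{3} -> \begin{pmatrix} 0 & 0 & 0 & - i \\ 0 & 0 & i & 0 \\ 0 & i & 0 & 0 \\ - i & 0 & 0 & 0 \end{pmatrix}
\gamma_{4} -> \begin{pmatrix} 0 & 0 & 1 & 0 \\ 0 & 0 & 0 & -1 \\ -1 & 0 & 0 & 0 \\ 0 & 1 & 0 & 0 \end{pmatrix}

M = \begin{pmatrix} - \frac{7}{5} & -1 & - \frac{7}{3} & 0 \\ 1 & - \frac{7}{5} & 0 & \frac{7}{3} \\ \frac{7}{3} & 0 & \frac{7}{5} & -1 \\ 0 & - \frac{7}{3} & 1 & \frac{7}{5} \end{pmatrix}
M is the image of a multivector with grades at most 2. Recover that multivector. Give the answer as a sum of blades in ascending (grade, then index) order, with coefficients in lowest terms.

Method: the blade images are trace-orthogonal — tr(rho(e_A) rho(e_B)^-1) = 4 if A = B and 0 otherwise — and rho(e_A)^-1 = (e_A)^2 * rho(e_A) with (e_A)^2 = +1 or -1, so the coefficient of e_A in the preimage is (e_A)^2 * tr(M rho(e_A))/4.
Nonzero projections over blades of grade <= 2: \gamma_{1}: (\gamma_{1})^2 = +1, tr(M rho(\gamma_{1})) = - \frac{28}{5}, coefficient -\frac{7}{5}; \gamma_{4}: (\gamma_{4})^2 = -1, tr(M rho(\gamma_{4})) = \frac{28}{3}, coefficient -\frac{7}{3}; \gamma_{24}: (\gamma_{24})^2 = -1, tr(M rho(\gamma_{24})) = 4, coefficient -1. Every other blade of grade <= 2 projects to 0.
Answer: -\frac{7}{5} \gamma_{1} - \frac{7}{3} \gamma_{4} - \gamma_{24}


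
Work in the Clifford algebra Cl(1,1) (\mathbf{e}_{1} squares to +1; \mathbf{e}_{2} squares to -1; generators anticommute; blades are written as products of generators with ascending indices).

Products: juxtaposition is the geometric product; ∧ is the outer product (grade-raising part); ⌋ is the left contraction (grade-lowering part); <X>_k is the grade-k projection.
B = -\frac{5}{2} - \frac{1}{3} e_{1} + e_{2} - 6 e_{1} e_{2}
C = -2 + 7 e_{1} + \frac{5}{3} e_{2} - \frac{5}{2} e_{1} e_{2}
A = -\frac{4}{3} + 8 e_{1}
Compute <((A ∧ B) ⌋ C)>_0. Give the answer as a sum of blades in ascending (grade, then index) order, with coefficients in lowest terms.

step 1: \frac{10}{3} - \frac{176}{9} e_{1} - \frac{4}{3} e_{2} + 16 e_{1} e_{2}
step 2: -\frac{544}{3} + \frac{80}{3} e_{1} + \frac{490}{9} e_{2} - \frac{25}{3} e_{1} e_{2}
step 3: -\frac{544}{3}
Answer: -\frac{544}{3}


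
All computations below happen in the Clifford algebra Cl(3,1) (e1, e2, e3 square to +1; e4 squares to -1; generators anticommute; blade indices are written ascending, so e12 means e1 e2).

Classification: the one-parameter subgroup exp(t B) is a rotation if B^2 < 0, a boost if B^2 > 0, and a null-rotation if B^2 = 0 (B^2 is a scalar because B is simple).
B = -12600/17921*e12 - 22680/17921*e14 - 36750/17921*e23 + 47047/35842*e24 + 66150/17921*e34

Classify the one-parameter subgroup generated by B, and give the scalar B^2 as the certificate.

B^2 term by term: the squares give (-12600/17921)^2*(e12)^2 + (-22680/17921)^2*(e14)^2 + (-36750/17921)^2*(e23)^2 + (47047/35842)^2*(e24)^2 + (66150/17921)^2*(e34)^2 = 158760000/321162241*(-1) + 514382400/321162241*(+1) + 1350562500/321162241*(-1) + 2213420209/1284648964*(+1) + 4375822500/321162241*(+1) = 49/4 (each basis 2-blade squares to minus the product of its generators' squares); cross terms between blades sharing an index anticommute and cancel; the commuting (index-disjoint) pairs give grade-4 terms 2*c*c'*(blade product), which cancel blade by blade — e1234: -1666980000/321162241 + 1666980000/321162241 = 0 — confirming B is simple. So B^2 = 49/4.
Answer: boost, certificate B^2 = 49/4. The invariant at work: B^2 = 49/4 is unchanged by conjugation, hence its sign classifies the subgroup whatever basis B is written in.


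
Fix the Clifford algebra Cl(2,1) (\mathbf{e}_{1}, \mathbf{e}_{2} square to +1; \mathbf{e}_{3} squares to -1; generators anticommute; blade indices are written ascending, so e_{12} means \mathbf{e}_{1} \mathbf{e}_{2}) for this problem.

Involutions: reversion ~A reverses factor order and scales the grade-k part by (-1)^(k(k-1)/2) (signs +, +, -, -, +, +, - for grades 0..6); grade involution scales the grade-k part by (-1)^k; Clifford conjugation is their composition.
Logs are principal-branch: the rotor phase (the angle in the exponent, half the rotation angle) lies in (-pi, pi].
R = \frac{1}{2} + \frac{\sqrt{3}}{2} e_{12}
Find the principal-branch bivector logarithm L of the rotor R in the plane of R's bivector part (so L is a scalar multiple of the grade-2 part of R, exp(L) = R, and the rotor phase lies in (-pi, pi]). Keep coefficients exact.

The scalar part of R is \frac{1}{2}, which fixes the principal-branch rotor phase; the unit plane is then the bivector part divided by the sine of that phase, and L is that plane scaled by the phase.
Concretely: cos(phase) = \frac{1}{2} gives phase = ±\frac{\pi}{3}, and since phase/sin(phase) is even the sign is immaterial: L = (phase/sin(phase)) * <R>_2 = (\frac{2 \sqrt{3} \pi}{9}) * <R>_2.
Answer: \frac{\pi}{3} e_{12}


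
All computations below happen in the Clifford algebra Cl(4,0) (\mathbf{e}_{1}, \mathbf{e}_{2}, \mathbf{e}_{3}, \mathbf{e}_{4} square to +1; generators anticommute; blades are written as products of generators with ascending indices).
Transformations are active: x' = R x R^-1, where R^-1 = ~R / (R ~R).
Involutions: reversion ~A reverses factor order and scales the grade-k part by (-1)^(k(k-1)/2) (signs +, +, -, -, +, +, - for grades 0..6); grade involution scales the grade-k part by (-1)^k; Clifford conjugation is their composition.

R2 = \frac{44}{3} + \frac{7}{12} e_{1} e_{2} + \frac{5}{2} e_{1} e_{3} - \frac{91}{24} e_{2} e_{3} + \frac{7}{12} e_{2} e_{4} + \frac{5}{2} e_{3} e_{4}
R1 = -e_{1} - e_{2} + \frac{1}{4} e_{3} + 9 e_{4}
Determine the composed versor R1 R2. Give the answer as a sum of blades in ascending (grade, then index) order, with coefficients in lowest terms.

Distribute over the terms of R1 (each basis-blade product reordered to ascending indices, repeated generators contracted through their squares):
(-e_{1}) R2 = -\frac{44}{3} e_{1} - \frac{7}{12} e_{2} - \frac{5}{2} e_{3} + \frac{91}{24} e_{1} e_{2} e_{3} - \frac{7}{12} e_{1} e_{2} e_{4} - \frac{5}{2} e_{1} e_{3} e_{4}
(-e_{2}) R2 = \frac{7}{12} e_{1} - \frac{44}{3} e_{2} + \frac{91}{24} e_{3} - \frac{7}{12} e_{4} + \frac{5}{2} e_{1} e_{2} e_{3} - \frac{5}{2} e_{2} e_{3} e_{4}
(\frac{1}{4} e_{3}) R2 = -\frac{5}{8} e_{1} + \frac{91}{96} e_{2} + \frac{11}{3} e_{3} + \frac{5}{8} e_{4} + \frac{7}{48} e_{1} e_{2} e_{3} - \frac{7}{48} e_{2} e_{3} e_{4}
(9 e_{4}) R2 = -\frac{21}{4} e_{2} - \frac{45}{2} e_{3} + 132 e_{4} + \frac{21}{4} e_{1} e_{2} e_{4} + \frac{45}{2} e_{1} e_{3} e_{4} - \frac{273}{8} e_{2} e_{3} e_{4}
Summing the partial products and collecting blades:
Answer: -\frac{353}{24} e_{1} - \frac{1877}{96} e_{2} - \frac{421}{24} e_{3} + \frac{3169}{24} e_{4} + \frac{103}{16} e_{1} e_{2} e_{3} + \frac{14}{3} e_{1} e_{2} e_{4} + 20 e_{1} e_{3} e_{4} - \frac{1765}{48} e_{2} e_{3} e_{4}


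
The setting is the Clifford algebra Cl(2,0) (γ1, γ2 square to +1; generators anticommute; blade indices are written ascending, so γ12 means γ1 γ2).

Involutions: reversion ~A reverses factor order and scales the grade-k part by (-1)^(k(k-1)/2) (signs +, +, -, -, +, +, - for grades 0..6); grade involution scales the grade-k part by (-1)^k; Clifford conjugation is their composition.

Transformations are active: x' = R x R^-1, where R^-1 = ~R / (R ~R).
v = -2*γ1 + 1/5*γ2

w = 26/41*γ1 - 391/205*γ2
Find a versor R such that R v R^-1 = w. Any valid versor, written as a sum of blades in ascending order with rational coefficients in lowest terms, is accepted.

A norm check does it: q(v) = q(w) = 101/25, hence R = v + w = -56/41*γ1 - 70/41*γ2 realises the map — parallel part kept, (v - w)/2 negated, v carried to w.
Answer: -56/41*γ1 - 70/41*γ2


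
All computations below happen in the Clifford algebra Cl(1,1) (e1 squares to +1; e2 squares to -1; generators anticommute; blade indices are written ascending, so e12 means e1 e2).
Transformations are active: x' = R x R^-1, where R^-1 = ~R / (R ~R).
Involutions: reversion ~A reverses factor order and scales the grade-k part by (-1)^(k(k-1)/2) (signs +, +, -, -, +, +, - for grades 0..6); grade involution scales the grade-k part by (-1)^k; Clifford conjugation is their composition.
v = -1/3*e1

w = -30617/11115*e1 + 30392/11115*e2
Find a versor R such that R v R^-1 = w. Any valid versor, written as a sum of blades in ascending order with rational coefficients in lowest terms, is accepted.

Why this works: both vectors square to 1/9, so q(v) = q(w) and R = v + w = -34322/11115*e1 + 30392/11115*e2 carries v to w — its own direction survives, the complement (v - w)/2 flips.
Answer: -34322/11115*e1 + 30392/11115*e2


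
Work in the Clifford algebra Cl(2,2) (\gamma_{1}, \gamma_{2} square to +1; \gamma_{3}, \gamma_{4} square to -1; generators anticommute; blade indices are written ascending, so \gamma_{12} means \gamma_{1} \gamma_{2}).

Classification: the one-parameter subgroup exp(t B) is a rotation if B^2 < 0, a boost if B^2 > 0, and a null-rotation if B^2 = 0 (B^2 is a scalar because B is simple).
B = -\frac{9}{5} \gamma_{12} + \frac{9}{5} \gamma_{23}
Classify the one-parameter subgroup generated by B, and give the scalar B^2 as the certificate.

B^2 term by term: the squares give (-\frac{9}{5})^2*(\gamma_{12})^2 + (\frac{9}{5})^2*(\gamma_{23})^2 = \frac{81}{25}*(-1) + \frac{81}{25}*(+1) = 0 (each basis 2-blade squares to minus the product of its generators' squares); cross terms between blades sharing an index anticommute and cancel. So B^2 = 0.
Answer: null-rotation, certificate B^2 = 0. The scalar 0 is the complete invariant here: its sign names the subgroup type.


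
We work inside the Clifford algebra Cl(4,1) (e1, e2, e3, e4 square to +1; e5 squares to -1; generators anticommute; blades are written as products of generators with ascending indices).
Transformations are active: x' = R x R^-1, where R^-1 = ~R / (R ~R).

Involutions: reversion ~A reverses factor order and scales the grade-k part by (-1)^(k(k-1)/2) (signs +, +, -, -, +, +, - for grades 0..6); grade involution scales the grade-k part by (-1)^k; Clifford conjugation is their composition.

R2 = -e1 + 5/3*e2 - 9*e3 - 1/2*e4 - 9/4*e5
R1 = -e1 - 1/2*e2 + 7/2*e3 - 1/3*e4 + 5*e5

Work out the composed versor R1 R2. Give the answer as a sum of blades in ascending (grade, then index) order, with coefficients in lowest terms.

Distribute over the terms of R1 (each basis-blade product reordered to ascending indices, repeated generators contracted through their squares):
(-e1) R2 = 1 - 5/3*e1 e2 + 9*e1 e3 + 1/2*e1 e4 + 9/4*e1 e5
(-1/2*e2) R2 = -5/6 - 1/2*e1 e2 + 9/2*e2 e3 + 1/4*e2 e4 + 9/8*e2 e5
(7/2*e3) R2 = -63/2 + 7/2*e1 e3 - 35/6*e2 e3 - 7/4*e3 e4 - 63/8*e3 e5
(-1/3*e4) R2 = 1/6 - 1/3*e1 e4 + 5/9*e2 e4 - 3*e3 e4 + 3/4*e4 e5
(5*e5) R2 = 45/4 + 5*e1 e5 - 25/3*e2 e5 + 45*e3 e5 + 5/2*e4 e5
Summing the partial products and collecting blades:
Answer: -239/12 - 13/6*e1 e2 + 25/2*e1 e3 + 1/6*e1 e4 + 29/4*e1 e5 - 4/3*e2 e3 + 29/36*e2 e4 - 173/24*e2 e5 - 19/4*e3 e4 + 297/8*e3 e5 + 13/4*e4 e5
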